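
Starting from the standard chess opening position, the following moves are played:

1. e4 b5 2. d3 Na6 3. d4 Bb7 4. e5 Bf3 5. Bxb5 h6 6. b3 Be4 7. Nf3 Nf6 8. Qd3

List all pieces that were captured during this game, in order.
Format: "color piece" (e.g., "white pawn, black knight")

Tracking captures:
  Bxb5: captured black pawn

black pawn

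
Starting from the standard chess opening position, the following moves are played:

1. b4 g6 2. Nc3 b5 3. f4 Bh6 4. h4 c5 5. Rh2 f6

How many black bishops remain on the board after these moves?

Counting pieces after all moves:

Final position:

  a b c d e f g h
  ─────────────────
8│♜ ♞ ♝ ♛ ♚ · ♞ ♜│8
7│♟ · · ♟ ♟ · · ♟│7
6│· · · · · ♟ ♟ ♝│6
5│· ♟ ♟ · · · · ·│5
4│· ♙ · · · ♙ · ♙│4
3│· · ♘ · · · · ·│3
2│♙ · ♙ ♙ ♙ · ♙ ♖│2
1│♖ · ♗ ♕ ♔ ♗ ♘ ·│1
  ─────────────────
  a b c d e f g h


2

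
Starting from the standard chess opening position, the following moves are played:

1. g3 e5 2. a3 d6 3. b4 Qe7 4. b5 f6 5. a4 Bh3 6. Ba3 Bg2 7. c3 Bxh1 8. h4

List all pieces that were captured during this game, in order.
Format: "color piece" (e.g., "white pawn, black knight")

Tracking captures:
  Bxh1: captured white rook

white rook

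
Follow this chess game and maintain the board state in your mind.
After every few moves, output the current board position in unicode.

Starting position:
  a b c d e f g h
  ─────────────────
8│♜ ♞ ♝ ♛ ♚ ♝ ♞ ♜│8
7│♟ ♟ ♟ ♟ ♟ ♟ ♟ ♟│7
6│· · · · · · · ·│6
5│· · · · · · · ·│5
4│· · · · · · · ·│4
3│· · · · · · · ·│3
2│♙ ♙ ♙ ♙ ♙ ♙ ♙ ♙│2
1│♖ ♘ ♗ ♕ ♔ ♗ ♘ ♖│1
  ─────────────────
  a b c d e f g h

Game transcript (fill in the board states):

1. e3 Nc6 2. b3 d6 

  a b c d e f g h
  ─────────────────
8│♜ · ♝ ♛ ♚ ♝ ♞ ♜│8
7│♟ ♟ ♟ · ♟ ♟ ♟ ♟│7
6│· · ♞ ♟ · · · ·│6
5│· · · · · · · ·│5
4│· · · · · · · ·│4
3│· ♙ · · ♙ · · ·│3
2│♙ · ♙ ♙ · ♙ ♙ ♙│2
1│♖ ♘ ♗ ♕ ♔ ♗ ♘ ♖│1
  ─────────────────
  a b c d e f g h

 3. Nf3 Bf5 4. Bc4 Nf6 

  a b c d e f g h
  ─────────────────
8│♜ · · ♛ ♚ ♝ · ♜│8
7│♟ ♟ ♟ · ♟ ♟ ♟ ♟│7
6│· · ♞ ♟ · ♞ · ·│6
5│· · · · · ♝ · ·│5
4│· · ♗ · · · · ·│4
3│· ♙ · · ♙ ♘ · ·│3
2│♙ · ♙ ♙ · ♙ ♙ ♙│2
1│♖ ♘ ♗ ♕ ♔ · · ♖│1
  ─────────────────
  a b c d e f g h

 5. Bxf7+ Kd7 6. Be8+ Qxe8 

  a b c d e f g h
  ─────────────────
8│♜ · · · ♛ ♝ · ♜│8
7│♟ ♟ ♟ ♚ ♟ · ♟ ♟│7
6│· · ♞ ♟ · ♞ · ·│6
5│· · · · · ♝ · ·│5
4│· · · · · · · ·│4
3│· ♙ · · ♙ ♘ · ·│3
2│♙ · ♙ ♙ · ♙ ♙ ♙│2
1│♖ ♘ ♗ ♕ ♔ · · ♖│1
  ─────────────────
  a b c d e f g h

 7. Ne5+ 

  a b c d e f g h
  ─────────────────
8│♜ · · · ♛ ♝ · ♜│8
7│♟ ♟ ♟ ♚ ♟ · ♟ ♟│7
6│· · ♞ ♟ · ♞ · ·│6
5│· · · · ♘ ♝ · ·│5
4│· · · · · · · ·│4
3│· ♙ · · ♙ · · ·│3
2│♙ · ♙ ♙ · ♙ ♙ ♙│2
1│♖ ♘ ♗ ♕ ♔ · · ♖│1
  ─────────────────
  a b c d e f g h


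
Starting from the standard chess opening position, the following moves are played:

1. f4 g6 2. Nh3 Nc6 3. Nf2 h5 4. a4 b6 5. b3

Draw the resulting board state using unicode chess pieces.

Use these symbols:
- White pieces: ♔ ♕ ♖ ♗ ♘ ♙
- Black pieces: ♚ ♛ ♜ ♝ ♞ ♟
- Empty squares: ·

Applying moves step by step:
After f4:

♜ ♞ ♝ ♛ ♚ ♝ ♞ ♜
♟ ♟ ♟ ♟ ♟ ♟ ♟ ♟
· · · · · · · ·
· · · · · · · ·
· · · · · ♙ · ·
· · · · · · · ·
♙ ♙ ♙ ♙ ♙ · ♙ ♙
♖ ♘ ♗ ♕ ♔ ♗ ♘ ♖


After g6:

♜ ♞ ♝ ♛ ♚ ♝ ♞ ♜
♟ ♟ ♟ ♟ ♟ ♟ · ♟
· · · · · · ♟ ·
· · · · · · · ·
· · · · · ♙ · ·
· · · · · · · ·
♙ ♙ ♙ ♙ ♙ · ♙ ♙
♖ ♘ ♗ ♕ ♔ ♗ ♘ ♖


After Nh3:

♜ ♞ ♝ ♛ ♚ ♝ ♞ ♜
♟ ♟ ♟ ♟ ♟ ♟ · ♟
· · · · · · ♟ ·
· · · · · · · ·
· · · · · ♙ · ·
· · · · · · · ♘
♙ ♙ ♙ ♙ ♙ · ♙ ♙
♖ ♘ ♗ ♕ ♔ ♗ · ♖


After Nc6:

♜ · ♝ ♛ ♚ ♝ ♞ ♜
♟ ♟ ♟ ♟ ♟ ♟ · ♟
· · ♞ · · · ♟ ·
· · · · · · · ·
· · · · · ♙ · ·
· · · · · · · ♘
♙ ♙ ♙ ♙ ♙ · ♙ ♙
♖ ♘ ♗ ♕ ♔ ♗ · ♖


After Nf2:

♜ · ♝ ♛ ♚ ♝ ♞ ♜
♟ ♟ ♟ ♟ ♟ ♟ · ♟
· · ♞ · · · ♟ ·
· · · · · · · ·
· · · · · ♙ · ·
· · · · · · · ·
♙ ♙ ♙ ♙ ♙ ♘ ♙ ♙
♖ ♘ ♗ ♕ ♔ ♗ · ♖


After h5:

♜ · ♝ ♛ ♚ ♝ ♞ ♜
♟ ♟ ♟ ♟ ♟ ♟ · ·
· · ♞ · · · ♟ ·
· · · · · · · ♟
· · · · · ♙ · ·
· · · · · · · ·
♙ ♙ ♙ ♙ ♙ ♘ ♙ ♙
♖ ♘ ♗ ♕ ♔ ♗ · ♖


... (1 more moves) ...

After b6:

♜ · ♝ ♛ ♚ ♝ ♞ ♜
♟ · ♟ ♟ ♟ ♟ · ·
· ♟ ♞ · · · ♟ ·
· · · · · · · ♟
♙ · · · · ♙ · ·
· · · · · · · ·
· ♙ ♙ ♙ ♙ ♘ ♙ ♙
♖ ♘ ♗ ♕ ♔ ♗ · ♖


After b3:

♜ · ♝ ♛ ♚ ♝ ♞ ♜
♟ · ♟ ♟ ♟ ♟ · ·
· ♟ ♞ · · · ♟ ·
· · · · · · · ♟
♙ · · · · ♙ · ·
· ♙ · · · · · ·
· · ♙ ♙ ♙ ♘ ♙ ♙
♖ ♘ ♗ ♕ ♔ ♗ · ♖



  a b c d e f g h
  ─────────────────
8│♜ · ♝ ♛ ♚ ♝ ♞ ♜│8
7│♟ · ♟ ♟ ♟ ♟ · ·│7
6│· ♟ ♞ · · · ♟ ·│6
5│· · · · · · · ♟│5
4│♙ · · · · ♙ · ·│4
3│· ♙ · · · · · ·│3
2│· · ♙ ♙ ♙ ♘ ♙ ♙│2
1│♖ ♘ ♗ ♕ ♔ ♗ · ♖│1
  ─────────────────
  a b c d e f g h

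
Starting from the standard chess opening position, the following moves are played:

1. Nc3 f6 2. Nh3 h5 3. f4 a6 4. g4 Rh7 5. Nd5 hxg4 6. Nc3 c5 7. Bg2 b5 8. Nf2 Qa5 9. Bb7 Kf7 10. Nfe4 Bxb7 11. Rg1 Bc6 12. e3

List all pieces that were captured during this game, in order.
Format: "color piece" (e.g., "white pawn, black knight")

Tracking captures:
  hxg4: captured white pawn
  Bxb7: captured white bishop

white pawn, white bishop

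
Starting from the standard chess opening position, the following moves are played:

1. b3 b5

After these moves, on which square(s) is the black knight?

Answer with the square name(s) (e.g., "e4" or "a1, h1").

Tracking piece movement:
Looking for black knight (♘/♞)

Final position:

  a b c d e f g h
  ─────────────────
8│♜ ♞ ♝ ♛ ♚ ♝ ♞ ♜│8
7│♟ · ♟ ♟ ♟ ♟ ♟ ♟│7
6│· · · · · · · ·│6
5│· ♟ · · · · · ·│5
4│· · · · · · · ·│4
3│· ♙ · · · · · ·│3
2│♙ · ♙ ♙ ♙ ♙ ♙ ♙│2
1│♖ ♘ ♗ ♕ ♔ ♗ ♘ ♖│1
  ─────────────────
  a b c d e f g h


b8, g8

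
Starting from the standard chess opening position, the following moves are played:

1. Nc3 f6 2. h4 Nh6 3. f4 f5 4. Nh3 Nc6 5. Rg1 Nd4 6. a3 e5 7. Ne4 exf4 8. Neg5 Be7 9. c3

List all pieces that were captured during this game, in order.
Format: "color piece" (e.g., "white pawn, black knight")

Tracking captures:
  exf4: captured white pawn

white pawn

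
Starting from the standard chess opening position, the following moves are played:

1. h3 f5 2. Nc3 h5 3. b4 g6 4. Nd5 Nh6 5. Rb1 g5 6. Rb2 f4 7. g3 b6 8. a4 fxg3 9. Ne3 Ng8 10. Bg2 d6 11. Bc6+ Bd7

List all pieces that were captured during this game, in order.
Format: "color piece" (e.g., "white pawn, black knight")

Tracking captures:
  fxg3: captured white pawn

white pawn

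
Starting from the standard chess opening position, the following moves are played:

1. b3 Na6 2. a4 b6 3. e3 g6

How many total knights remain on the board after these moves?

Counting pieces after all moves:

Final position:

  a b c d e f g h
  ─────────────────
8│♜ · ♝ ♛ ♚ ♝ ♞ ♜│8
7│♟ · ♟ ♟ ♟ ♟ · ♟│7
6│♞ ♟ · · · · ♟ ·│6
5│· · · · · · · ·│5
4│♙ · · · · · · ·│4
3│· ♙ · · ♙ · · ·│3
2│· · ♙ ♙ · ♙ ♙ ♙│2
1│♖ ♘ ♗ ♕ ♔ ♗ ♘ ♖│1
  ─────────────────
  a b c d e f g h


4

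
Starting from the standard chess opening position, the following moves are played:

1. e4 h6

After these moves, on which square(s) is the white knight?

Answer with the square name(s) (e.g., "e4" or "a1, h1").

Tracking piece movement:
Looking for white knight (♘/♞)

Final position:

  a b c d e f g h
  ─────────────────
8│♜ ♞ ♝ ♛ ♚ ♝ ♞ ♜│8
7│♟ ♟ ♟ ♟ ♟ ♟ ♟ ·│7
6│· · · · · · · ♟│6
5│· · · · · · · ·│5
4│· · · · ♙ · · ·│4
3│· · · · · · · ·│3
2│♙ ♙ ♙ ♙ · ♙ ♙ ♙│2
1│♖ ♘ ♗ ♕ ♔ ♗ ♘ ♖│1
  ─────────────────
  a b c d e f g h


b1, g1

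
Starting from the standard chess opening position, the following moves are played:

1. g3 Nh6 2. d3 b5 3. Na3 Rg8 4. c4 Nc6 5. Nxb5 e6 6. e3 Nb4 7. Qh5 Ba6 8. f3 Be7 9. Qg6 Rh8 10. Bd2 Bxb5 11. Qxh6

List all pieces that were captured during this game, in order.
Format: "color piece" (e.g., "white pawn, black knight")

Tracking captures:
  Nxb5: captured black pawn
  Bxb5: captured white knight
  Qxh6: captured black knight

black pawn, white knight, black knight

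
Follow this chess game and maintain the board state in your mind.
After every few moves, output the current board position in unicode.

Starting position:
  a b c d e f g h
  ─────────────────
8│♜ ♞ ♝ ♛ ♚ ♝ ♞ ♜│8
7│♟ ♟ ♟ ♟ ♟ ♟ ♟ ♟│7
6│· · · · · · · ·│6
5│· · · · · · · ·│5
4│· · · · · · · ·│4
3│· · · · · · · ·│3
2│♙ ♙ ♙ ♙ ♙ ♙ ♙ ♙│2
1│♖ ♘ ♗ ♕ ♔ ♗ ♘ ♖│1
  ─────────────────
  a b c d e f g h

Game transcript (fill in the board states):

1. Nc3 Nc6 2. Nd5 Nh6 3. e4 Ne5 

  a b c d e f g h
  ─────────────────
8│♜ · ♝ ♛ ♚ ♝ · ♜│8
7│♟ ♟ ♟ ♟ ♟ ♟ ♟ ♟│7
6│· · · · · · · ♞│6
5│· · · ♘ ♞ · · ·│5
4│· · · · ♙ · · ·│4
3│· · · · · · · ·│3
2│♙ ♙ ♙ ♙ · ♙ ♙ ♙│2
1│♖ · ♗ ♕ ♔ ♗ ♘ ♖│1
  ─────────────────
  a b c d e f g h

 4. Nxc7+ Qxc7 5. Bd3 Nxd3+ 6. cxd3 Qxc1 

  a b c d e f g h
  ─────────────────
8│♜ · ♝ · ♚ ♝ · ♜│8
7│♟ ♟ · ♟ ♟ ♟ ♟ ♟│7
6│· · · · · · · ♞│6
5│· · · · · · · ·│5
4│· · · · ♙ · · ·│4
3│· · · ♙ · · · ·│3
2│♙ ♙ · ♙ · ♙ ♙ ♙│2
1│♖ · ♛ ♕ ♔ · ♘ ♖│1
  ─────────────────
  a b c d e f g h

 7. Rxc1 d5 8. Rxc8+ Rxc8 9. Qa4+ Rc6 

  a b c d e f g h
  ─────────────────
8│· · · · ♚ ♝ · ♜│8
7│♟ ♟ · · ♟ ♟ ♟ ♟│7
6│· · ♜ · · · · ♞│6
5│· · · ♟ · · · ·│5
4│♕ · · · ♙ · · ·│4
3│· · · ♙ · · · ·│3
2│♙ ♙ · ♙ · ♙ ♙ ♙│2
1│· · · · ♔ · ♘ ♖│1
  ─────────────────
  a b c d e f g h

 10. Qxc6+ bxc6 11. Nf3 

  a b c d e f g h
  ─────────────────
8│· · · · ♚ ♝ · ♜│8
7│♟ · · · ♟ ♟ ♟ ♟│7
6│· · ♟ · · · · ♞│6
5│· · · ♟ · · · ·│5
4│· · · · ♙ · · ·│4
3│· · · ♙ · ♘ · ·│3
2│♙ ♙ · ♙ · ♙ ♙ ♙│2
1│· · · · ♔ · · ♖│1
  ─────────────────
  a b c d e f g h


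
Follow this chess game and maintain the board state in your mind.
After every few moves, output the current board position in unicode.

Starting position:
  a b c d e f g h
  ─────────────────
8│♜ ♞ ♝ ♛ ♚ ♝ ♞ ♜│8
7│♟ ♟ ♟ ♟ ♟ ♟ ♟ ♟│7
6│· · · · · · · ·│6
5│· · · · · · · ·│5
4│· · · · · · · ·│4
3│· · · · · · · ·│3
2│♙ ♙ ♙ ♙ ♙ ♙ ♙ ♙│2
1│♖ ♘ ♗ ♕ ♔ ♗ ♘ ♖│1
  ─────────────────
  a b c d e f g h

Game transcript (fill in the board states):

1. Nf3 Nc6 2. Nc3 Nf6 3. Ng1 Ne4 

  a b c d e f g h
  ─────────────────
8│♜ · ♝ ♛ ♚ ♝ · ♜│8
7│♟ ♟ ♟ ♟ ♟ ♟ ♟ ♟│7
6│· · ♞ · · · · ·│6
5│· · · · · · · ·│5
4│· · · · ♞ · · ·│4
3│· · ♘ · · · · ·│3
2│♙ ♙ ♙ ♙ ♙ ♙ ♙ ♙│2
1│♖ · ♗ ♕ ♔ ♗ ♘ ♖│1
  ─────────────────
  a b c d e f g h

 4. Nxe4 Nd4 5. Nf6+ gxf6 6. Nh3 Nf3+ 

  a b c d e f g h
  ─────────────────
8│♜ · ♝ ♛ ♚ ♝ · ♜│8
7│♟ ♟ ♟ ♟ ♟ ♟ · ♟│7
6│· · · · · ♟ · ·│6
5│· · · · · · · ·│5
4│· · · · · · · ·│4
3│· · · · · ♞ · ♘│3
2│♙ ♙ ♙ ♙ ♙ ♙ ♙ ♙│2
1│♖ · ♗ ♕ ♔ ♗ · ♖│1
  ─────────────────
  a b c d e f g h

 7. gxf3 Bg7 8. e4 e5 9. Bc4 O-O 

  a b c d e f g h
  ─────────────────
8│♜ · ♝ ♛ · ♜ ♚ ·│8
7│♟ ♟ ♟ ♟ · ♟ ♝ ♟│7
6│· · · · · ♟ · ·│6
5│· · · · ♟ · · ·│5
4│· · ♗ · ♙ · · ·│4
3│· · · · · ♙ · ♘│3
2│♙ ♙ ♙ ♙ · ♙ · ♙│2
1│♖ · ♗ ♕ ♔ · · ♖│1
  ─────────────────
  a b c d e f g h

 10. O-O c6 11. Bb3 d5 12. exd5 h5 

  a b c d e f g h
  ─────────────────
8│♜ · ♝ ♛ · ♜ ♚ ·│8
7│♟ ♟ · · · ♟ ♝ ·│7
6│· · ♟ · · ♟ · ·│6
5│· · · ♙ ♟ · · ♟│5
4│· · · · · · · ·│4
3│· ♗ · · · ♙ · ♘│3
2│♙ ♙ ♙ ♙ · ♙ · ♙│2
1│♖ · ♗ ♕ · ♖ ♔ ·│1
  ─────────────────
  a b c d e f g h

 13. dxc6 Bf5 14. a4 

  a b c d e f g h
  ─────────────────
8│♜ · · ♛ · ♜ ♚ ·│8
7│♟ ♟ · · · ♟ ♝ ·│7
6│· · ♙ · · ♟ · ·│6
5│· · · · ♟ ♝ · ♟│5
4│♙ · · · · · · ·│4
3│· ♗ · · · ♙ · ♘│3
2│· ♙ ♙ ♙ · ♙ · ♙│2
1│♖ · ♗ ♕ · ♖ ♔ ·│1
  ─────────────────
  a b c d e f g h


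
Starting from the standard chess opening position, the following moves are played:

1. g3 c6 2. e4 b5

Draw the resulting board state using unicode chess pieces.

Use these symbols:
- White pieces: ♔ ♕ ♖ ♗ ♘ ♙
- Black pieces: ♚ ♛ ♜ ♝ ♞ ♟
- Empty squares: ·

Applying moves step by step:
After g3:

♜ ♞ ♝ ♛ ♚ ♝ ♞ ♜
♟ ♟ ♟ ♟ ♟ ♟ ♟ ♟
· · · · · · · ·
· · · · · · · ·
· · · · · · · ·
· · · · · · ♙ ·
♙ ♙ ♙ ♙ ♙ ♙ · ♙
♖ ♘ ♗ ♕ ♔ ♗ ♘ ♖


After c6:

♜ ♞ ♝ ♛ ♚ ♝ ♞ ♜
♟ ♟ · ♟ ♟ ♟ ♟ ♟
· · ♟ · · · · ·
· · · · · · · ·
· · · · · · · ·
· · · · · · ♙ ·
♙ ♙ ♙ ♙ ♙ ♙ · ♙
♖ ♘ ♗ ♕ ♔ ♗ ♘ ♖


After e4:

♜ ♞ ♝ ♛ ♚ ♝ ♞ ♜
♟ ♟ · ♟ ♟ ♟ ♟ ♟
· · ♟ · · · · ·
· · · · · · · ·
· · · · ♙ · · ·
· · · · · · ♙ ·
♙ ♙ ♙ ♙ · ♙ · ♙
♖ ♘ ♗ ♕ ♔ ♗ ♘ ♖


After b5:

♜ ♞ ♝ ♛ ♚ ♝ ♞ ♜
♟ · · ♟ ♟ ♟ ♟ ♟
· · ♟ · · · · ·
· ♟ · · · · · ·
· · · · ♙ · · ·
· · · · · · ♙ ·
♙ ♙ ♙ ♙ · ♙ · ♙
♖ ♘ ♗ ♕ ♔ ♗ ♘ ♖



  a b c d e f g h
  ─────────────────
8│♜ ♞ ♝ ♛ ♚ ♝ ♞ ♜│8
7│♟ · · ♟ ♟ ♟ ♟ ♟│7
6│· · ♟ · · · · ·│6
5│· ♟ · · · · · ·│5
4│· · · · ♙ · · ·│4
3│· · · · · · ♙ ·│3
2│♙ ♙ ♙ ♙ · ♙ · ♙│2
1│♖ ♘ ♗ ♕ ♔ ♗ ♘ ♖│1
  ─────────────────
  a b c d e f g h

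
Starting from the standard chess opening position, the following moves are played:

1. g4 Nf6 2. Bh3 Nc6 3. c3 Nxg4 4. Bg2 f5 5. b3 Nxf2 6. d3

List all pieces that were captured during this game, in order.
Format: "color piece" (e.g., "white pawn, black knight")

Tracking captures:
  Nxg4: captured white pawn
  Nxf2: captured white pawn

white pawn, white pawn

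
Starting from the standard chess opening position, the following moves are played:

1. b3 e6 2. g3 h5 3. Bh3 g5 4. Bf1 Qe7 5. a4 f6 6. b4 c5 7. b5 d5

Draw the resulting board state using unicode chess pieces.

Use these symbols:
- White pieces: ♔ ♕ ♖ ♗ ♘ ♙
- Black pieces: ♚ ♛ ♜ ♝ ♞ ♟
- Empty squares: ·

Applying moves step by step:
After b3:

♜ ♞ ♝ ♛ ♚ ♝ ♞ ♜
♟ ♟ ♟ ♟ ♟ ♟ ♟ ♟
· · · · · · · ·
· · · · · · · ·
· · · · · · · ·
· ♙ · · · · · ·
♙ · ♙ ♙ ♙ ♙ ♙ ♙
♖ ♘ ♗ ♕ ♔ ♗ ♘ ♖


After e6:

♜ ♞ ♝ ♛ ♚ ♝ ♞ ♜
♟ ♟ ♟ ♟ · ♟ ♟ ♟
· · · · ♟ · · ·
· · · · · · · ·
· · · · · · · ·
· ♙ · · · · · ·
♙ · ♙ ♙ ♙ ♙ ♙ ♙
♖ ♘ ♗ ♕ ♔ ♗ ♘ ♖


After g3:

♜ ♞ ♝ ♛ ♚ ♝ ♞ ♜
♟ ♟ ♟ ♟ · ♟ ♟ ♟
· · · · ♟ · · ·
· · · · · · · ·
· · · · · · · ·
· ♙ · · · · ♙ ·
♙ · ♙ ♙ ♙ ♙ · ♙
♖ ♘ ♗ ♕ ♔ ♗ ♘ ♖


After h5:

♜ ♞ ♝ ♛ ♚ ♝ ♞ ♜
♟ ♟ ♟ ♟ · ♟ ♟ ·
· · · · ♟ · · ·
· · · · · · · ♟
· · · · · · · ·
· ♙ · · · · ♙ ·
♙ · ♙ ♙ ♙ ♙ · ♙
♖ ♘ ♗ ♕ ♔ ♗ ♘ ♖


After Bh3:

♜ ♞ ♝ ♛ ♚ ♝ ♞ ♜
♟ ♟ ♟ ♟ · ♟ ♟ ·
· · · · ♟ · · ·
· · · · · · · ♟
· · · · · · · ·
· ♙ · · · · ♙ ♗
♙ · ♙ ♙ ♙ ♙ · ♙
♖ ♘ ♗ ♕ ♔ · ♘ ♖


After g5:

♜ ♞ ♝ ♛ ♚ ♝ ♞ ♜
♟ ♟ ♟ ♟ · ♟ · ·
· · · · ♟ · · ·
· · · · · · ♟ ♟
· · · · · · · ·
· ♙ · · · · ♙ ♗
♙ · ♙ ♙ ♙ ♙ · ♙
♖ ♘ ♗ ♕ ♔ · ♘ ♖


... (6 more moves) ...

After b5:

♜ ♞ ♝ · ♚ ♝ ♞ ♜
♟ ♟ · ♟ ♛ · · ·
· · · · ♟ ♟ · ·
· ♙ ♟ · · · ♟ ♟
♙ · · · · · · ·
· · · · · · ♙ ·
· · ♙ ♙ ♙ ♙ · ♙
♖ ♘ ♗ ♕ ♔ ♗ ♘ ♖


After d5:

♜ ♞ ♝ · ♚ ♝ ♞ ♜
♟ ♟ · · ♛ · · ·
· · · · ♟ ♟ · ·
· ♙ ♟ ♟ · · ♟ ♟
♙ · · · · · · ·
· · · · · · ♙ ·
· · ♙ ♙ ♙ ♙ · ♙
♖ ♘ ♗ ♕ ♔ ♗ ♘ ♖



  a b c d e f g h
  ─────────────────
8│♜ ♞ ♝ · ♚ ♝ ♞ ♜│8
7│♟ ♟ · · ♛ · · ·│7
6│· · · · ♟ ♟ · ·│6
5│· ♙ ♟ ♟ · · ♟ ♟│5
4│♙ · · · · · · ·│4
3│· · · · · · ♙ ·│3
2│· · ♙ ♙ ♙ ♙ · ♙│2
1│♖ ♘ ♗ ♕ ♔ ♗ ♘ ♖│1
  ─────────────────
  a b c d e f g h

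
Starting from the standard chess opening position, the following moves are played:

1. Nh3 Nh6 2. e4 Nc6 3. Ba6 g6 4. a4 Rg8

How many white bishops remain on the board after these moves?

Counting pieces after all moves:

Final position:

  a b c d e f g h
  ─────────────────
8│♜ · ♝ ♛ ♚ ♝ ♜ ·│8
7│♟ ♟ ♟ ♟ ♟ ♟ · ♟│7
6│♗ · ♞ · · · ♟ ♞│6
5│· · · · · · · ·│5
4│♙ · · · ♙ · · ·│4
3│· · · · · · · ♘│3
2│· ♙ ♙ ♙ · ♙ ♙ ♙│2
1│♖ ♘ ♗ ♕ ♔ · · ♖│1
  ─────────────────
  a b c d e f g h


2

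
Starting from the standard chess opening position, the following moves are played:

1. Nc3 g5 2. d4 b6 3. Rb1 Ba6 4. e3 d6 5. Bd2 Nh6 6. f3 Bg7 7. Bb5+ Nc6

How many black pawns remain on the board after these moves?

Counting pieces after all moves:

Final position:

  a b c d e f g h
  ─────────────────
8│♜ · · ♛ ♚ · · ♜│8
7│♟ · ♟ · ♟ ♟ ♝ ♟│7
6│♝ ♟ ♞ ♟ · · · ♞│6
5│· ♗ · · · · ♟ ·│5
4│· · · ♙ · · · ·│4
3│· · ♘ · ♙ ♙ · ·│3
2│♙ ♙ ♙ ♗ · · ♙ ♙│2
1│· ♖ · ♕ ♔ · ♘ ♖│1
  ─────────────────
  a b c d e f g h


8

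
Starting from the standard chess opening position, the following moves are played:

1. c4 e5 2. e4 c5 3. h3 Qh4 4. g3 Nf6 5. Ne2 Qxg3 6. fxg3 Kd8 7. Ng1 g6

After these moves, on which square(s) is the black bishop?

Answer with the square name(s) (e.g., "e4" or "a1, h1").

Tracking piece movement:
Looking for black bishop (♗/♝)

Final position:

  a b c d e f g h
  ─────────────────
8│♜ ♞ ♝ ♚ · ♝ · ♜│8
7│♟ ♟ · ♟ · ♟ · ♟│7
6│· · · · · ♞ ♟ ·│6
5│· · ♟ · ♟ · · ·│5
4│· · ♙ · ♙ · · ·│4
3│· · · · · · ♙ ♙│3
2│♙ ♙ · ♙ · · · ·│2
1│♖ ♘ ♗ ♕ ♔ ♗ ♘ ♖│1
  ─────────────────
  a b c d e f g h


c8, f8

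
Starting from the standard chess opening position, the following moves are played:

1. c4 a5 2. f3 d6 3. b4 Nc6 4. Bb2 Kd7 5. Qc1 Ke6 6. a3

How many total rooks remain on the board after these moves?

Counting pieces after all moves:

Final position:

  a b c d e f g h
  ─────────────────
8│♜ · ♝ ♛ · ♝ ♞ ♜│8
7│· ♟ ♟ · ♟ ♟ ♟ ♟│7
6│· · ♞ ♟ ♚ · · ·│6
5│♟ · · · · · · ·│5
4│· ♙ ♙ · · · · ·│4
3│♙ · · · · ♙ · ·│3
2│· ♗ · ♙ ♙ · ♙ ♙│2
1│♖ ♘ ♕ · ♔ ♗ ♘ ♖│1
  ─────────────────
  a b c d e f g h


4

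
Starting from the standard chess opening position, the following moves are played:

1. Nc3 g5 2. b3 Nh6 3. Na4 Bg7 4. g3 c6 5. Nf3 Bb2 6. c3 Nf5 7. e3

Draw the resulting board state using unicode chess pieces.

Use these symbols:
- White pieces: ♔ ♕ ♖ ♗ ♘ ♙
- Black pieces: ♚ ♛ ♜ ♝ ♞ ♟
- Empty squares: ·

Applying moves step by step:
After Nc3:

♜ ♞ ♝ ♛ ♚ ♝ ♞ ♜
♟ ♟ ♟ ♟ ♟ ♟ ♟ ♟
· · · · · · · ·
· · · · · · · ·
· · · · · · · ·
· · ♘ · · · · ·
♙ ♙ ♙ ♙ ♙ ♙ ♙ ♙
♖ · ♗ ♕ ♔ ♗ ♘ ♖


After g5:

♜ ♞ ♝ ♛ ♚ ♝ ♞ ♜
♟ ♟ ♟ ♟ ♟ ♟ · ♟
· · · · · · · ·
· · · · · · ♟ ·
· · · · · · · ·
· · ♘ · · · · ·
♙ ♙ ♙ ♙ ♙ ♙ ♙ ♙
♖ · ♗ ♕ ♔ ♗ ♘ ♖


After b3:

♜ ♞ ♝ ♛ ♚ ♝ ♞ ♜
♟ ♟ ♟ ♟ ♟ ♟ · ♟
· · · · · · · ·
· · · · · · ♟ ·
· · · · · · · ·
· ♙ ♘ · · · · ·
♙ · ♙ ♙ ♙ ♙ ♙ ♙
♖ · ♗ ♕ ♔ ♗ ♘ ♖


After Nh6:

♜ ♞ ♝ ♛ ♚ ♝ · ♜
♟ ♟ ♟ ♟ ♟ ♟ · ♟
· · · · · · · ♞
· · · · · · ♟ ·
· · · · · · · ·
· ♙ ♘ · · · · ·
♙ · ♙ ♙ ♙ ♙ ♙ ♙
♖ · ♗ ♕ ♔ ♗ ♘ ♖


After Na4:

♜ ♞ ♝ ♛ ♚ ♝ · ♜
♟ ♟ ♟ ♟ ♟ ♟ · ♟
· · · · · · · ♞
· · · · · · ♟ ·
♘ · · · · · · ·
· ♙ · · · · · ·
♙ · ♙ ♙ ♙ ♙ ♙ ♙
♖ · ♗ ♕ ♔ ♗ ♘ ♖


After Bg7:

♜ ♞ ♝ ♛ ♚ · · ♜
♟ ♟ ♟ ♟ ♟ ♟ ♝ ♟
· · · · · · · ♞
· · · · · · ♟ ·
♘ · · · · · · ·
· ♙ · · · · · ·
♙ · ♙ ♙ ♙ ♙ ♙ ♙
♖ · ♗ ♕ ♔ ♗ ♘ ♖


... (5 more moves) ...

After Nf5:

♜ ♞ ♝ ♛ ♚ · · ♜
♟ ♟ · ♟ ♟ ♟ · ♟
· · ♟ · · · · ·
· · · · · ♞ ♟ ·
♘ · · · · · · ·
· ♙ ♙ · · ♘ ♙ ·
♙ ♝ · ♙ ♙ ♙ · ♙
♖ · ♗ ♕ ♔ ♗ · ♖


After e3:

♜ ♞ ♝ ♛ ♚ · · ♜
♟ ♟ · ♟ ♟ ♟ · ♟
· · ♟ · · · · ·
· · · · · ♞ ♟ ·
♘ · · · · · · ·
· ♙ ♙ · ♙ ♘ ♙ ·
♙ ♝ · ♙ · ♙ · ♙
♖ · ♗ ♕ ♔ ♗ · ♖



  a b c d e f g h
  ─────────────────
8│♜ ♞ ♝ ♛ ♚ · · ♜│8
7│♟ ♟ · ♟ ♟ ♟ · ♟│7
6│· · ♟ · · · · ·│6
5│· · · · · ♞ ♟ ·│5
4│♘ · · · · · · ·│4
3│· ♙ ♙ · ♙ ♘ ♙ ·│3
2│♙ ♝ · ♙ · ♙ · ♙│2
1│♖ · ♗ ♕ ♔ ♗ · ♖│1
  ─────────────────
  a b c d e f g h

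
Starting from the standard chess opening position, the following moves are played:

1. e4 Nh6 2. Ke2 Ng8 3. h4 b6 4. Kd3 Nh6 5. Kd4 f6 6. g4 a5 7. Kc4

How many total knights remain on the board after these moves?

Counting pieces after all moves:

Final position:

  a b c d e f g h
  ─────────────────
8│♜ ♞ ♝ ♛ ♚ ♝ · ♜│8
7│· · ♟ ♟ ♟ · ♟ ♟│7
6│· ♟ · · · ♟ · ♞│6
5│♟ · · · · · · ·│5
4│· · ♔ · ♙ · ♙ ♙│4
3│· · · · · · · ·│3
2│♙ ♙ ♙ ♙ · ♙ · ·│2
1│♖ ♘ ♗ ♕ · ♗ ♘ ♖│1
  ─────────────────
  a b c d e f g h


4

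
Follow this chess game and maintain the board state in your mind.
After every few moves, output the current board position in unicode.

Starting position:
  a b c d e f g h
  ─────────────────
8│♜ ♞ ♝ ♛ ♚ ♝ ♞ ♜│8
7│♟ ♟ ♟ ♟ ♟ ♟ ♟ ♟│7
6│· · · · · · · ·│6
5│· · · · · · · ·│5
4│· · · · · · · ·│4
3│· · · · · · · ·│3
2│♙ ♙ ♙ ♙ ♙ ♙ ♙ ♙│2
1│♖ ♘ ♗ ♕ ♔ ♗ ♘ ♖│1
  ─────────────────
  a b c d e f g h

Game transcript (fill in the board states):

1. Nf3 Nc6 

  a b c d e f g h
  ─────────────────
8│♜ · ♝ ♛ ♚ ♝ ♞ ♜│8
7│♟ ♟ ♟ ♟ ♟ ♟ ♟ ♟│7
6│· · ♞ · · · · ·│6
5│· · · · · · · ·│5
4│· · · · · · · ·│4
3│· · · · · ♘ · ·│3
2│♙ ♙ ♙ ♙ ♙ ♙ ♙ ♙│2
1│♖ ♘ ♗ ♕ ♔ ♗ · ♖│1
  ─────────────────
  a b c d e f g h

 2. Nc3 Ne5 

  a b c d e f g h
  ─────────────────
8│♜ · ♝ ♛ ♚ ♝ ♞ ♜│8
7│♟ ♟ ♟ ♟ ♟ ♟ ♟ ♟│7
6│· · · · · · · ·│6
5│· · · · ♞ · · ·│5
4│· · · · · · · ·│4
3│· · ♘ · · ♘ · ·│3
2│♙ ♙ ♙ ♙ ♙ ♙ ♙ ♙│2
1│♖ · ♗ ♕ ♔ ♗ · ♖│1
  ─────────────────
  a b c d e f g h

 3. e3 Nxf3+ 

  a b c d e f g h
  ─────────────────
8│♜ · ♝ ♛ ♚ ♝ ♞ ♜│8
7│♟ ♟ ♟ ♟ ♟ ♟ ♟ ♟│7
6│· · · · · · · ·│6
5│· · · · · · · ·│5
4│· · · · · · · ·│4
3│· · ♘ · ♙ ♞ · ·│3
2│♙ ♙ ♙ ♙ · ♙ ♙ ♙│2
1│♖ · ♗ ♕ ♔ ♗ · ♖│1
  ─────────────────
  a b c d e f g h



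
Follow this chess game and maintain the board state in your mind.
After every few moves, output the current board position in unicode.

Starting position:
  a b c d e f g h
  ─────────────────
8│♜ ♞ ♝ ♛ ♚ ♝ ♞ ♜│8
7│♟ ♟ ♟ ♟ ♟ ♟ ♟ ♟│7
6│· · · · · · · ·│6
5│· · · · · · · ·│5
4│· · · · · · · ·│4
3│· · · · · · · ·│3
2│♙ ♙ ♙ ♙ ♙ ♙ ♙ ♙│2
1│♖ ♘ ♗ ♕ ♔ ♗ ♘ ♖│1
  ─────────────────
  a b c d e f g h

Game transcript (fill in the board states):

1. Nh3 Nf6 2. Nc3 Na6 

  a b c d e f g h
  ─────────────────
8│♜ · ♝ ♛ ♚ ♝ · ♜│8
7│♟ ♟ ♟ ♟ ♟ ♟ ♟ ♟│7
6│♞ · · · · ♞ · ·│6
5│· · · · · · · ·│5
4│· · · · · · · ·│4
3│· · ♘ · · · · ♘│3
2│♙ ♙ ♙ ♙ ♙ ♙ ♙ ♙│2
1│♖ · ♗ ♕ ♔ ♗ · ♖│1
  ─────────────────
  a b c d e f g h

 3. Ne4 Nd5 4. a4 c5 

  a b c d e f g h
  ─────────────────
8│♜ · ♝ ♛ ♚ ♝ · ♜│8
7│♟ ♟ · ♟ ♟ ♟ ♟ ♟│7
6│♞ · · · · · · ·│6
5│· · ♟ ♞ · · · ·│5
4│♙ · · · ♘ · · ·│4
3│· · · · · · · ♘│3
2│· ♙ ♙ ♙ ♙ ♙ ♙ ♙│2
1│♖ · ♗ ♕ ♔ ♗ · ♖│1
  ─────────────────
  a b c d e f g h

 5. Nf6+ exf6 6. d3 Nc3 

  a b c d e f g h
  ─────────────────
8│♜ · ♝ ♛ ♚ ♝ · ♜│8
7│♟ ♟ · ♟ · ♟ ♟ ♟│7
6│♞ · · · · ♟ · ·│6
5│· · ♟ · · · · ·│5
4│♙ · · · · · · ·│4
3│· · ♞ ♙ · · · ♘│3
2│· ♙ ♙ · ♙ ♙ ♙ ♙│2
1│♖ · ♗ ♕ ♔ ♗ · ♖│1
  ─────────────────
  a b c d e f g h

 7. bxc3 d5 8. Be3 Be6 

  a b c d e f g h
  ─────────────────
8│♜ · · ♛ ♚ ♝ · ♜│8
7│♟ ♟ · · · ♟ ♟ ♟│7
6│♞ · · · ♝ ♟ · ·│6
5│· · ♟ ♟ · · · ·│5
4│♙ · · · · · · ·│4
3│· · ♙ ♙ ♗ · · ♘│3
2│· · ♙ · ♙ ♙ ♙ ♙│2
1│♖ · · ♕ ♔ ♗ · ♖│1
  ─────────────────
  a b c d e f g h



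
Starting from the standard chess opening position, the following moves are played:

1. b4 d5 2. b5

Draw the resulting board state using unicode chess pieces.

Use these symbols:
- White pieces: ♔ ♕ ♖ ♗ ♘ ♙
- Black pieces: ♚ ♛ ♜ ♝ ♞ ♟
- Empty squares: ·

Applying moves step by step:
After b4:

♜ ♞ ♝ ♛ ♚ ♝ ♞ ♜
♟ ♟ ♟ ♟ ♟ ♟ ♟ ♟
· · · · · · · ·
· · · · · · · ·
· ♙ · · · · · ·
· · · · · · · ·
♙ · ♙ ♙ ♙ ♙ ♙ ♙
♖ ♘ ♗ ♕ ♔ ♗ ♘ ♖


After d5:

♜ ♞ ♝ ♛ ♚ ♝ ♞ ♜
♟ ♟ ♟ · ♟ ♟ ♟ ♟
· · · · · · · ·
· · · ♟ · · · ·
· ♙ · · · · · ·
· · · · · · · ·
♙ · ♙ ♙ ♙ ♙ ♙ ♙
♖ ♘ ♗ ♕ ♔ ♗ ♘ ♖


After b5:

♜ ♞ ♝ ♛ ♚ ♝ ♞ ♜
♟ ♟ ♟ · ♟ ♟ ♟ ♟
· · · · · · · ·
· ♙ · ♟ · · · ·
· · · · · · · ·
· · · · · · · ·
♙ · ♙ ♙ ♙ ♙ ♙ ♙
♖ ♘ ♗ ♕ ♔ ♗ ♘ ♖



  a b c d e f g h
  ─────────────────
8│♜ ♞ ♝ ♛ ♚ ♝ ♞ ♜│8
7│♟ ♟ ♟ · ♟ ♟ ♟ ♟│7
6│· · · · · · · ·│6
5│· ♙ · ♟ · · · ·│5
4│· · · · · · · ·│4
3│· · · · · · · ·│3
2│♙ · ♙ ♙ ♙ ♙ ♙ ♙│2
1│♖ ♘ ♗ ♕ ♔ ♗ ♘ ♖│1
  ─────────────────
  a b c d e f g h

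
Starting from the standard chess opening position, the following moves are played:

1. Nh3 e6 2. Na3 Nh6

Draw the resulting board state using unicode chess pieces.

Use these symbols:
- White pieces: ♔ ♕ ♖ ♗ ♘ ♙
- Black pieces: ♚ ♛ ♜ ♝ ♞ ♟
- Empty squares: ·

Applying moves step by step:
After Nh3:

♜ ♞ ♝ ♛ ♚ ♝ ♞ ♜
♟ ♟ ♟ ♟ ♟ ♟ ♟ ♟
· · · · · · · ·
· · · · · · · ·
· · · · · · · ·
· · · · · · · ♘
♙ ♙ ♙ ♙ ♙ ♙ ♙ ♙
♖ ♘ ♗ ♕ ♔ ♗ · ♖


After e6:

♜ ♞ ♝ ♛ ♚ ♝ ♞ ♜
♟ ♟ ♟ ♟ · ♟ ♟ ♟
· · · · ♟ · · ·
· · · · · · · ·
· · · · · · · ·
· · · · · · · ♘
♙ ♙ ♙ ♙ ♙ ♙ ♙ ♙
♖ ♘ ♗ ♕ ♔ ♗ · ♖


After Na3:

♜ ♞ ♝ ♛ ♚ ♝ ♞ ♜
♟ ♟ ♟ ♟ · ♟ ♟ ♟
· · · · ♟ · · ·
· · · · · · · ·
· · · · · · · ·
♘ · · · · · · ♘
♙ ♙ ♙ ♙ ♙ ♙ ♙ ♙
♖ · ♗ ♕ ♔ ♗ · ♖


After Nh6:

♜ ♞ ♝ ♛ ♚ ♝ · ♜
♟ ♟ ♟ ♟ · ♟ ♟ ♟
· · · · ♟ · · ♞
· · · · · · · ·
· · · · · · · ·
♘ · · · · · · ♘
♙ ♙ ♙ ♙ ♙ ♙ ♙ ♙
♖ · ♗ ♕ ♔ ♗ · ♖



  a b c d e f g h
  ─────────────────
8│♜ ♞ ♝ ♛ ♚ ♝ · ♜│8
7│♟ ♟ ♟ ♟ · ♟ ♟ ♟│7
6│· · · · ♟ · · ♞│6
5│· · · · · · · ·│5
4│· · · · · · · ·│4
3│♘ · · · · · · ♘│3
2│♙ ♙ ♙ ♙ ♙ ♙ ♙ ♙│2
1│♖ · ♗ ♕ ♔ ♗ · ♖│1
  ─────────────────
  a b c d e f g h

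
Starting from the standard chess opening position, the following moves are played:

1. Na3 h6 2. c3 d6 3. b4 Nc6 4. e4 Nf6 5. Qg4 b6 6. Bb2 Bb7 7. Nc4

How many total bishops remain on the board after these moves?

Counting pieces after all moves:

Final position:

  a b c d e f g h
  ─────────────────
8│♜ · · ♛ ♚ ♝ · ♜│8
7│♟ ♝ ♟ · ♟ ♟ ♟ ·│7
6│· ♟ ♞ ♟ · ♞ · ♟│6
5│· · · · · · · ·│5
4│· ♙ ♘ · ♙ · ♕ ·│4
3│· · ♙ · · · · ·│3
2│♙ ♗ · ♙ · ♙ ♙ ♙│2
1│♖ · · · ♔ ♗ ♘ ♖│1
  ─────────────────
  a b c d e f g h


4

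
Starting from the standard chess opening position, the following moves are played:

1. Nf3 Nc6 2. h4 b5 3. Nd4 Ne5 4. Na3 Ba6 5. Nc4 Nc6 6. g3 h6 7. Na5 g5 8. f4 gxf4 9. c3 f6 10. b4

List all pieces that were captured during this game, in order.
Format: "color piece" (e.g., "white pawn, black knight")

Tracking captures:
  gxf4: captured white pawn

white pawn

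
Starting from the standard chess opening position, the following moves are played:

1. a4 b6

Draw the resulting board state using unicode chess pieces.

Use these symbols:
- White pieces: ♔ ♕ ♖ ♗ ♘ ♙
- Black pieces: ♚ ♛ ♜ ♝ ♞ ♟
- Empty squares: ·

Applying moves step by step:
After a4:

♜ ♞ ♝ ♛ ♚ ♝ ♞ ♜
♟ ♟ ♟ ♟ ♟ ♟ ♟ ♟
· · · · · · · ·
· · · · · · · ·
♙ · · · · · · ·
· · · · · · · ·
· ♙ ♙ ♙ ♙ ♙ ♙ ♙
♖ ♘ ♗ ♕ ♔ ♗ ♘ ♖


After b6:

♜ ♞ ♝ ♛ ♚ ♝ ♞ ♜
♟ · ♟ ♟ ♟ ♟ ♟ ♟
· ♟ · · · · · ·
· · · · · · · ·
♙ · · · · · · ·
· · · · · · · ·
· ♙ ♙ ♙ ♙ ♙ ♙ ♙
♖ ♘ ♗ ♕ ♔ ♗ ♘ ♖



  a b c d e f g h
  ─────────────────
8│♜ ♞ ♝ ♛ ♚ ♝ ♞ ♜│8
7│♟ · ♟ ♟ ♟ ♟ ♟ ♟│7
6│· ♟ · · · · · ·│6
5│· · · · · · · ·│5
4│♙ · · · · · · ·│4
3│· · · · · · · ·│3
2│· ♙ ♙ ♙ ♙ ♙ ♙ ♙│2
1│♖ ♘ ♗ ♕ ♔ ♗ ♘ ♖│1
  ─────────────────
  a b c d e f g h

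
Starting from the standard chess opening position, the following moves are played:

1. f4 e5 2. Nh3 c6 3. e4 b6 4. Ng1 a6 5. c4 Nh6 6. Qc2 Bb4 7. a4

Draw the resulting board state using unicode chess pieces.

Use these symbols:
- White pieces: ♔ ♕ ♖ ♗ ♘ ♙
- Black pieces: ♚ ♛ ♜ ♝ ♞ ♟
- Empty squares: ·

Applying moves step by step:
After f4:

♜ ♞ ♝ ♛ ♚ ♝ ♞ ♜
♟ ♟ ♟ ♟ ♟ ♟ ♟ ♟
· · · · · · · ·
· · · · · · · ·
· · · · · ♙ · ·
· · · · · · · ·
♙ ♙ ♙ ♙ ♙ · ♙ ♙
♖ ♘ ♗ ♕ ♔ ♗ ♘ ♖


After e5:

♜ ♞ ♝ ♛ ♚ ♝ ♞ ♜
♟ ♟ ♟ ♟ · ♟ ♟ ♟
· · · · · · · ·
· · · · ♟ · · ·
· · · · · ♙ · ·
· · · · · · · ·
♙ ♙ ♙ ♙ ♙ · ♙ ♙
♖ ♘ ♗ ♕ ♔ ♗ ♘ ♖


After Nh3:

♜ ♞ ♝ ♛ ♚ ♝ ♞ ♜
♟ ♟ ♟ ♟ · ♟ ♟ ♟
· · · · · · · ·
· · · · ♟ · · ·
· · · · · ♙ · ·
· · · · · · · ♘
♙ ♙ ♙ ♙ ♙ · ♙ ♙
♖ ♘ ♗ ♕ ♔ ♗ · ♖


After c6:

♜ ♞ ♝ ♛ ♚ ♝ ♞ ♜
♟ ♟ · ♟ · ♟ ♟ ♟
· · ♟ · · · · ·
· · · · ♟ · · ·
· · · · · ♙ · ·
· · · · · · · ♘
♙ ♙ ♙ ♙ ♙ · ♙ ♙
♖ ♘ ♗ ♕ ♔ ♗ · ♖


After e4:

♜ ♞ ♝ ♛ ♚ ♝ ♞ ♜
♟ ♟ · ♟ · ♟ ♟ ♟
· · ♟ · · · · ·
· · · · ♟ · · ·
· · · · ♙ ♙ · ·
· · · · · · · ♘
♙ ♙ ♙ ♙ · · ♙ ♙
♖ ♘ ♗ ♕ ♔ ♗ · ♖


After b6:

♜ ♞ ♝ ♛ ♚ ♝ ♞ ♜
♟ · · ♟ · ♟ ♟ ♟
· ♟ ♟ · · · · ·
· · · · ♟ · · ·
· · · · ♙ ♙ · ·
· · · · · · · ♘
♙ ♙ ♙ ♙ · · ♙ ♙
♖ ♘ ♗ ♕ ♔ ♗ · ♖


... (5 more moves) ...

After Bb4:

♜ ♞ ♝ ♛ ♚ · · ♜
· · · ♟ · ♟ ♟ ♟
♟ ♟ ♟ · · · · ♞
· · · · ♟ · · ·
· ♝ ♙ · ♙ ♙ · ·
· · · · · · · ·
♙ ♙ ♕ ♙ · · ♙ ♙
♖ ♘ ♗ · ♔ ♗ ♘ ♖


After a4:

♜ ♞ ♝ ♛ ♚ · · ♜
· · · ♟ · ♟ ♟ ♟
♟ ♟ ♟ · · · · ♞
· · · · ♟ · · ·
♙ ♝ ♙ · ♙ ♙ · ·
· · · · · · · ·
· ♙ ♕ ♙ · · ♙ ♙
♖ ♘ ♗ · ♔ ♗ ♘ ♖



  a b c d e f g h
  ─────────────────
8│♜ ♞ ♝ ♛ ♚ · · ♜│8
7│· · · ♟ · ♟ ♟ ♟│7
6│♟ ♟ ♟ · · · · ♞│6
5│· · · · ♟ · · ·│5
4│♙ ♝ ♙ · ♙ ♙ · ·│4
3│· · · · · · · ·│3
2│· ♙ ♕ ♙ · · ♙ ♙│2
1│♖ ♘ ♗ · ♔ ♗ ♘ ♖│1
  ─────────────────
  a b c d e f g h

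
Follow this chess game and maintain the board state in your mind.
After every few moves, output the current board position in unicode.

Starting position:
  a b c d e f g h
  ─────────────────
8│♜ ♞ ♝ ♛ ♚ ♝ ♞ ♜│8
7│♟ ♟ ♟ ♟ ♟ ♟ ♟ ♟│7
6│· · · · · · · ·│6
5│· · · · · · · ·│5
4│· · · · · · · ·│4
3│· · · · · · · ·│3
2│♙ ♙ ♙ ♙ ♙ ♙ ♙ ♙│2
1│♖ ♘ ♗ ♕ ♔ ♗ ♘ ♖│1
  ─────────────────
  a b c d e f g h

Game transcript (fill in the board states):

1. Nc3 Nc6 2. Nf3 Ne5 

  a b c d e f g h
  ─────────────────
8│♜ · ♝ ♛ ♚ ♝ ♞ ♜│8
7│♟ ♟ ♟ ♟ ♟ ♟ ♟ ♟│7
6│· · · · · · · ·│6
5│· · · · ♞ · · ·│5
4│· · · · · · · ·│4
3│· · ♘ · · ♘ · ·│3
2│♙ ♙ ♙ ♙ ♙ ♙ ♙ ♙│2
1│♖ · ♗ ♕ ♔ ♗ · ♖│1
  ─────────────────
  a b c d e f g h

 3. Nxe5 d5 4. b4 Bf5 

  a b c d e f g h
  ─────────────────
8│♜ · · ♛ ♚ ♝ ♞ ♜│8
7│♟ ♟ ♟ · ♟ ♟ ♟ ♟│7
6│· · · · · · · ·│6
5│· · · ♟ ♘ ♝ · ·│5
4│· ♙ · · · · · ·│4
3│· · ♘ · · · · ·│3
2│♙ · ♙ ♙ ♙ ♙ ♙ ♙│2
1│♖ · ♗ ♕ ♔ ♗ · ♖│1
  ─────────────────
  a b c d e f g h

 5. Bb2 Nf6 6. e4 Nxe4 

  a b c d e f g h
  ─────────────────
8│♜ · · ♛ ♚ ♝ · ♜│8
7│♟ ♟ ♟ · ♟ ♟ ♟ ♟│7
6│· · · · · · · ·│6
5│· · · ♟ ♘ ♝ · ·│5
4│· ♙ · · ♞ · · ·│4
3│· · ♘ · · · · ·│3
2│♙ ♗ ♙ ♙ · ♙ ♙ ♙│2
1│♖ · · ♕ ♔ ♗ · ♖│1
  ─────────────────
  a b c d e f g h

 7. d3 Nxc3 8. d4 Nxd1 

  a b c d e f g h
  ─────────────────
8│♜ · · ♛ ♚ ♝ · ♜│8
7│♟ ♟ ♟ · ♟ ♟ ♟ ♟│7
6│· · · · · · · ·│6
5│· · · ♟ ♘ ♝ · ·│5
4│· ♙ · ♙ · · · ·│4
3│· · · · · · · ·│3
2│♙ ♗ ♙ · · ♙ ♙ ♙│2
1│♖ · · ♞ ♔ ♗ · ♖│1
  ─────────────────
  a b c d e f g h

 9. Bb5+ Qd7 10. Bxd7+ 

  a b c d e f g h
  ─────────────────
8│♜ · · · ♚ ♝ · ♜│8
7│♟ ♟ ♟ ♗ ♟ ♟ ♟ ♟│7
6│· · · · · · · ·│6
5│· · · ♟ ♘ ♝ · ·│5
4│· ♙ · ♙ · · · ·│4
3│· · · · · · · ·│3
2│♙ ♗ ♙ · · ♙ ♙ ♙│2
1│♖ · · ♞ ♔ · · ♖│1
  ─────────────────
  a b c d e f g h
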